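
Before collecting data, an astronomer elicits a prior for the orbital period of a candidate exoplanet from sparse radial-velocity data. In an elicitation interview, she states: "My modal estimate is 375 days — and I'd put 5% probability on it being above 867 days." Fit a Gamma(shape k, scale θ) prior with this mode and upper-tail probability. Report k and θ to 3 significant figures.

Gamma(k,θ) with k>1 has mode (k−1)θ, so θ = 375/(k−1).
Need P(X < 867) = 0.95 with θ tied to k this way. Start at k = 2, θ = 375: P(X<867) ≈ 0.672.
Too low — raise k to concentrate. Iterating converges to k ≈ 4.9.
Then θ = 375/(4.9−1) ≈ 96.2.

k ≈ 4.9, θ ≈ 96.2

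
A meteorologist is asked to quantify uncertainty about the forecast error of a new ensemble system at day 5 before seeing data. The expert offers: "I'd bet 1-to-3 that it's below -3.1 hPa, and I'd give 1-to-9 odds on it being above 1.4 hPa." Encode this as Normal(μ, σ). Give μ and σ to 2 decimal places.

μ = -1.55, σ = 2.30

For Normal(μ,σ), the p-quantile is μ + z_p·σ. Here z_{0.25} = -0.6745, z_{0.9} = 1.282.
So -3.1 = μ − 0.6745σ and 1.4 = μ + 1.282σ.
Subtracting: σ = (1.4 − -3.1)/(1.282 − (-0.6745)) = 2.30.
Then μ = -3.1 − (-0.6745)·2.30 = -1.55.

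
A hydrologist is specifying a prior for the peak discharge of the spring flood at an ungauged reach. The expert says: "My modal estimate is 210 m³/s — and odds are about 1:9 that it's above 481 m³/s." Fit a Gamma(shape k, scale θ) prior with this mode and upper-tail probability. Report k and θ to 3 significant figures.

Gamma(k,θ) with k>1 has mode (k−1)θ, so θ = 210/(k−1).
Need P(X < 481) = 0.9 with θ tied to k this way. Start at k = 2, θ = 210: P(X<481) ≈ 0.667.
Too low — raise k to concentrate. Iterating converges to k ≈ 3.8.
Then θ = 210/(3.8−1) ≈ 75.

k ≈ 3.8, θ ≈ 75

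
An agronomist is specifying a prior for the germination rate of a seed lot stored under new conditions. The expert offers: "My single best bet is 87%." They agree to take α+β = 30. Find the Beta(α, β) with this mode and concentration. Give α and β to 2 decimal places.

For α,β > 1 the Beta mode is (α−1)/(α+β−2). With α+β = 30, the mode is (α−1)/28.
Set (α−1)/28 = 0.87 → α = 1 + 0.87·28 = 25.36.
β = 30 − α = 4.64.

α = 25.36, β = 4.64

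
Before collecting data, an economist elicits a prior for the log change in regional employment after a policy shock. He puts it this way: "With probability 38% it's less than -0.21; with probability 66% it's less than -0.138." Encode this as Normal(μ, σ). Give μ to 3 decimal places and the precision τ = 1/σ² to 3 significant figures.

The p-quantile of Normal(μ,σ) is μ + z_p·σ, with z_{0.38} = -0.3055 and z_{0.66} = 0.4125.
Eliminate σ: μ = (z₂·x₁ − z₁·x₂)/(z₂ − z₁) = (0.4125·-0.21 − (-0.3055)·-0.138)/0.7179 = -0.179.
Then σ = (x₂ − x₁)/(z₂ − z₁) = (-0.138 − -0.21)/0.7179 = 0.100.
Precision τ = 1/σ² = 1/0.1003² = 99.4.

μ = -0.179, τ = 99.4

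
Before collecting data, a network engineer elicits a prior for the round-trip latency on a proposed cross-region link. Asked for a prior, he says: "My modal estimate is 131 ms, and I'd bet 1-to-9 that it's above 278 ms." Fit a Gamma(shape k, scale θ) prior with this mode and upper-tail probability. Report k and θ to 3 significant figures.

k ≈ 4.39, θ ≈ 38.6

Gamma(k,θ) with k>1 has mode (k−1)θ, so θ = 131/(k−1).
Need P(X < 278) = 0.9 with θ tied to k this way. Start at k = 2, θ = 131: P(X<278) ≈ 0.626.
Too low — raise k to concentrate. Iterating converges to k ≈ 4.39.
Then θ = 131/(4.39−1) ≈ 38.6.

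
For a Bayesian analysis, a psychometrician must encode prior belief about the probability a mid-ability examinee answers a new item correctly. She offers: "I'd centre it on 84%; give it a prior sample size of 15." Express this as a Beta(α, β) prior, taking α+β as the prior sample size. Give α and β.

α = 12.6, β = 2.4

Under the effective-sample-size interpretation, Beta(α, β) has prior mean α/(α+β) and prior sample size α+β.
So α+β = 15 and α/(α+β) = 0.84, giving α = 0.84·15 = 12.6 and β = 15 − 12.6 = 2.4.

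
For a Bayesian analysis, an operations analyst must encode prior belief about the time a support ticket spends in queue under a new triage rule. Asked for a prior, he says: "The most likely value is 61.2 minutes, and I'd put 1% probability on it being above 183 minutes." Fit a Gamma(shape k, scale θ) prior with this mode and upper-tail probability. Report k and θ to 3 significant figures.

k ≈ 4.76, θ ≈ 16.3

Gamma(k,θ) with k>1 has mode (k−1)θ, so θ = 61.2/(k−1).
Need P(X < 183) = 0.99 with θ tied to k this way. Start at k = 2, θ = 61.2: P(X<183) ≈ 0.799.
Too low — raise k to concentrate. Iterating converges to k ≈ 4.76.
Then θ = 61.2/(4.76−1) ≈ 16.3.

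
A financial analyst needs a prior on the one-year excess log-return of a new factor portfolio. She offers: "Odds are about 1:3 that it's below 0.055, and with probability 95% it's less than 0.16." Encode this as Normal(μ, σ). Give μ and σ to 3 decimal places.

μ = 0.086, σ = 0.045

For Normal(μ,σ), the p-quantile is μ + z_p·σ. Here z_{0.25} = -0.6745, z_{0.95} = 1.645.
So 0.055 = μ − 0.6745σ and 0.16 = μ + 1.645σ.
Subtracting: σ = (0.16 − 0.055)/(1.645 − (-0.6745)) = 0.045.
Then μ = 0.055 − (-0.6745)·0.045 = 0.086.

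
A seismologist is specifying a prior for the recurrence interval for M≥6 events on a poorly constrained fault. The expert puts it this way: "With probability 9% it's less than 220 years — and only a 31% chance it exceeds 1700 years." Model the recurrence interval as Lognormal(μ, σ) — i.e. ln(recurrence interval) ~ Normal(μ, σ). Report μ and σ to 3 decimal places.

μ ≈ 6.886, σ ≈ 1.113

If T ~ Lognormal(μ,σ) then ln T ~ Normal(μ,σ), so the p-quantile of ln T is μ + z_p·σ.
ln(220) = 5.394 and ln(1700) = 7.438; z_{0.09} = -1.341, z_{0.69} = 0.4959.
σ = (7.438 − 5.394)/(0.4959 − (-1.341)) = 1.113.
μ = 5.394 − (-1.341)·1.113 = 6.886.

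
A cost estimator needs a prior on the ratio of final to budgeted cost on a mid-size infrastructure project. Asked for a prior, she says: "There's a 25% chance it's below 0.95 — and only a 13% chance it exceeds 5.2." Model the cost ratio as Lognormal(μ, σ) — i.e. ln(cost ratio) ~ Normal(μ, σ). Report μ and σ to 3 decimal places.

If T ~ Lognormal(μ,σ) then ln T ~ Normal(μ,σ), so the p-quantile of ln T is μ + z_p·σ.
ln(0.95) = -0.05129 and ln(5.2) = 1.649; z_{0.25} = -0.6745, z_{0.87} = 1.126.
σ = (1.649 − -0.05129)/(1.126 − (-0.6745)) = 0.944.
μ = -0.05129 − (-0.6745)·0.944 = 0.585.

μ ≈ 0.585, σ ≈ 0.944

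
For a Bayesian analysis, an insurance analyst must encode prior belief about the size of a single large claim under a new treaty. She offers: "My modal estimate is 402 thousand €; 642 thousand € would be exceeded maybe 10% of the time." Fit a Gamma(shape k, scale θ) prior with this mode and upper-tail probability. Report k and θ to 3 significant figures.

k ≈ 9.57, θ ≈ 46.9

Gamma(k,θ) with k>1 has mode (k−1)θ, so θ = 402/(k−1).
Need P(X < 642) = 0.9 with θ tied to k this way. Start at k = 2, θ = 402: P(X<642) ≈ 0.474.
Too low — raise k to concentrate. Iterating converges to k ≈ 9.57.
Then θ = 402/(9.57−1) ≈ 46.9.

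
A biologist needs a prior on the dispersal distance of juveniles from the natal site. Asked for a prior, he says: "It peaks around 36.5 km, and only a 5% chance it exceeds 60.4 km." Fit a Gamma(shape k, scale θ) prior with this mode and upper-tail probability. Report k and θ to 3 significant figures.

Gamma(k,θ) with k>1 has mode (k−1)θ, so θ = 36.5/(k−1).
Need P(X < 60.4) = 0.95 with θ tied to k this way. Start at k = 2, θ = 36.5: P(X<60.4) ≈ 0.493.
Too low — raise k to concentrate. Iterating converges to k ≈ 12.
Then θ = 36.5/(12−1) ≈ 3.31.

k ≈ 12, θ ≈ 3.31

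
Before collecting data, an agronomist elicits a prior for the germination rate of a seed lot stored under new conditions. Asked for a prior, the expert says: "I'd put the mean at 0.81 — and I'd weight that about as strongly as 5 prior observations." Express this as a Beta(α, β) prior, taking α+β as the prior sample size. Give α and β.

α = 4.05, β = 0.95

Under the effective-sample-size interpretation, Beta(α, β) has prior mean α/(α+β) and prior sample size α+β.
So α+β = 5 and α/(α+β) = 0.81, giving α = 0.81·5 = 4.05 and β = 5 − 4.05 = 0.95.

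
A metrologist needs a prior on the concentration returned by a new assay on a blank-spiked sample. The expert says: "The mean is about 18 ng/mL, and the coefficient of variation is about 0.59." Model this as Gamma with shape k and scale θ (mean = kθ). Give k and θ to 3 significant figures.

For Gamma(k, scale θ): mean = kθ, variance = kθ², so CV = 1/√k.
CV = 0.59, hence k = 1/CV² = 2.87.
Then θ = mean/k = 18/2.87 = 6.27.

k ≈ 2.87, θ ≈ 6.27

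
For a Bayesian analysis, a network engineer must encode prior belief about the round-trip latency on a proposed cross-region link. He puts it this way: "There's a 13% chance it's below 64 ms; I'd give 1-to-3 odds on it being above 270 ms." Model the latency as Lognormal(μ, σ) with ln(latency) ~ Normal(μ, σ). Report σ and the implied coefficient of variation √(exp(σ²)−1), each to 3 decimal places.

σ ≈ 0.799, CV ≈ 0.946

If T ~ Lognormal(μ,σ) then ln T ~ Normal(μ,σ), so the p-quantile of ln T is μ + z_p·σ.
ln(64) = 4.159 and ln(270) = 5.598; z_{0.13} = -1.126, z_{0.75} = 0.6745.
σ = (5.598 − 4.159)/(0.6745 − (-1.126)) = 0.799.
μ = 4.159 − (-1.126)·0.799 = 5.059.
CV = √(exp(σ²)−1) = √(exp(0.6390)−1) = 0.946.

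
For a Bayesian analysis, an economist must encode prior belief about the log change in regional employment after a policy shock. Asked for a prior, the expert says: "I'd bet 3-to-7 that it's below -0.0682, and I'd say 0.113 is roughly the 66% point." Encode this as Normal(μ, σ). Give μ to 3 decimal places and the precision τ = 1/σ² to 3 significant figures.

μ = 0.033, τ = 26.7

The p-quantile of Normal(μ,σ) is μ + z_p·σ, with z_{0.3} = -0.5244 and z_{0.66} = 0.4125.
Eliminate σ: μ = (z₂·x₁ − z₁·x₂)/(z₂ − z₁) = (0.4125·-0.0682 − (-0.5244)·0.113)/0.9369 = 0.033.
Then σ = (x₂ − x₁)/(z₂ − z₁) = (0.113 − -0.0682)/0.9369 = 0.193.
Precision τ = 1/σ² = 1/0.1934² = 26.7.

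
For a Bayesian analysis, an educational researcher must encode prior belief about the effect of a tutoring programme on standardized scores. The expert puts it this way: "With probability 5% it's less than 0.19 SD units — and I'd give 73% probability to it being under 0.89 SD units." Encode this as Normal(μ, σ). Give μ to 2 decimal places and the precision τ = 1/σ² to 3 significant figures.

μ = 0.70, τ = 10.4

For Normal(μ,σ), the p-quantile is μ + z_p·σ. Here z_{0.05} = -1.645, z_{0.73} = 0.6128.
So 0.19 = μ − 1.645σ and 0.89 = μ + 0.6128σ.
Subtracting: σ = (0.89 − 0.19)/(0.6128 − (-1.645)) = 0.31.
Then μ = 0.19 − (-1.645)·0.31 = 0.70.
Precision τ = 1/σ² = 1/0.3101² = 10.4.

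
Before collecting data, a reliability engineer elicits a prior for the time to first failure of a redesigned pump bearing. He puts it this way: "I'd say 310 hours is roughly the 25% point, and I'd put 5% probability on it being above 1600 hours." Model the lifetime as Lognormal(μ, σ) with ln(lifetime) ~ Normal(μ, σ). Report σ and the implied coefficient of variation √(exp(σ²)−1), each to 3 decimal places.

σ ≈ 0.708, CV ≈ 0.806

If T ~ Lognormal(μ,σ) then ln T ~ Normal(μ,σ), so the p-quantile of ln T is μ + z_p·σ.
ln(310) = 5.737 and ln(1600) = 7.378; z_{0.25} = -0.6745, z_{0.95} = 1.645.
σ = (7.378 − 5.737)/(1.645 − (-0.6745)) = 0.708.
μ = 5.737 − (-0.6745)·0.708 = 6.214.
CV = √(exp(σ²)−1) = √(exp(0.5007)−1) = 0.806.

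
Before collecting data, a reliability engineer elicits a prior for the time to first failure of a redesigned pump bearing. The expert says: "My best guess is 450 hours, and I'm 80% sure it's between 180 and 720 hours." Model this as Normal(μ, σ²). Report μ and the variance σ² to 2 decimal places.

μ = 450.00, σ² = 44386.96

A symmetric 80% interval runs μ ± z·σ with z = 1.282.
Half-width = 270, so σ = 270/1.282 = 210.682 and σ² = 44386.96.
μ is the stated best guess, 450.00.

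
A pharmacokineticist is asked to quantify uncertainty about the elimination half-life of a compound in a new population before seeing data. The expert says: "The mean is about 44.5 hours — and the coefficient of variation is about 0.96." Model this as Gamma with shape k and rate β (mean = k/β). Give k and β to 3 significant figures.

For Gamma(k, rate β): mean = k/β, variance = k/β², so CV = 1/√k.
CV = 0.96, hence k = 1/CV² = 1.09.
Then β = k/mean = 1.09/44.5 = 0.0244.

k ≈ 1.09, β ≈ 0.0244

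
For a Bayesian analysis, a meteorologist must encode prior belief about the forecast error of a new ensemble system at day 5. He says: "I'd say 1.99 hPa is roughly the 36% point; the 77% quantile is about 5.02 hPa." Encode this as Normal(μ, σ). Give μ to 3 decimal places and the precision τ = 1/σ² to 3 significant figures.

μ = 2.980, τ = 0.131

For Normal(μ,σ), the p-quantile is μ + z_p·σ. Here z_{0.36} = -0.3585, z_{0.77} = 0.7388.
So 1.99 = μ − 0.3585σ and 5.02 = μ + 0.7388σ.
Subtracting: σ = (5.02 − 1.99)/(0.7388 − (-0.3585)) = 2.761.
Then μ = 1.99 − (-0.3585)·2.761 = 2.980.
Precision τ = 1/σ² = 1/2.761² = 0.131.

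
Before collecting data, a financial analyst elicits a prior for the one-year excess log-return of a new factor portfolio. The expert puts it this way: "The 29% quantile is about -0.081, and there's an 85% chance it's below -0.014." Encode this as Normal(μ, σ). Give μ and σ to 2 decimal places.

The p-quantile of Normal(μ,σ) is μ + z_p·σ, with z_{0.29} = -0.5534 and z_{0.85} = 1.036.
Eliminate σ: μ = (z₂·x₁ − z₁·x₂)/(z₂ − z₁) = (1.036·-0.081 − (-0.5534)·-0.014)/1.59 = -0.06.
Then σ = (x₂ − x₁)/(z₂ − z₁) = (-0.014 − -0.081)/1.59 = 0.04.

μ = -0.06, σ = 0.04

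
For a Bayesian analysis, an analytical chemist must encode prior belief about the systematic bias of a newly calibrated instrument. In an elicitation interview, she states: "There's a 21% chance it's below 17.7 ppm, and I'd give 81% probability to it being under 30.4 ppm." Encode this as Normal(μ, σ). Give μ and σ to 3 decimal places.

For Normal(μ,σ), the p-quantile is μ + z_p·σ. Here z_{0.21} = -0.8064, z_{0.81} = 0.8779.
So 17.7 = μ − 0.8064σ and 30.4 = μ + 0.8779σ.
Subtracting: σ = (30.4 − 17.7)/(0.8779 − (-0.8064)) = 7.540.
Then μ = 17.7 − (-0.8064)·7.540 = 23.781.

μ = 23.781, σ = 7.540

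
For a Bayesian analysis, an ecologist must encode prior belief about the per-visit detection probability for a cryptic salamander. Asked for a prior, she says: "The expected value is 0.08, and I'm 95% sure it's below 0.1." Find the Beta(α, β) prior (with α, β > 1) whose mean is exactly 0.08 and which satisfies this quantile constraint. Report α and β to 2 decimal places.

With mean 0.08 fixed, write α = 0.08s, β = 0.92s where s = α+β.
Need P(θ < 0.1) = 0.95 under Beta(0.08s, 0.92s). Normal approximation: (q−m)/√(m(1−m)/s) ≈ z_{0.95} = 1.64, so s ≈ 0.08·0.92·(1.64)²/(0.1−0.08)² = 497.8.
At s = 497.8: P(θ<0.1) ≈ 0.943. Adjusting to match 0.95 gives s ≈ 541.65.
So α = 0.08·541.65 ≈ 43.33, β = 0.92·541.65 ≈ 498.32.

α ≈ 43.33, β ≈ 498.32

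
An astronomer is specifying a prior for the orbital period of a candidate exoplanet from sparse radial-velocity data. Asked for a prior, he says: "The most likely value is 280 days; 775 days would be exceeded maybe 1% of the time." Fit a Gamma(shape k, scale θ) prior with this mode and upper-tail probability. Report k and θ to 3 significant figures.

Gamma(k,θ) with k>1 has mode (k−1)θ, so θ = 280/(k−1).
Need P(X < 775) = 0.99 with θ tied to k this way. Start at k = 2, θ = 280: P(X<775) ≈ 0.763.
Too low — raise k to concentrate. Iterating converges to k ≈ 5.43.
Then θ = 280/(5.43−1) ≈ 63.3.

k ≈ 5.43, θ ≈ 63.3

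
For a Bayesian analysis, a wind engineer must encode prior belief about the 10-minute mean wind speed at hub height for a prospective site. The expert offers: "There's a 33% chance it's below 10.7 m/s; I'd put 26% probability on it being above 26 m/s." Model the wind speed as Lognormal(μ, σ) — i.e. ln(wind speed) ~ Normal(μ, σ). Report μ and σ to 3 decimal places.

μ ≈ 2.731, σ ≈ 0.820

If T ~ Lognormal(μ,σ) then ln T ~ Normal(μ,σ), so the p-quantile of ln T is μ + z_p·σ.
ln(10.7) = 2.37 and ln(26) = 3.258; z_{0.33} = -0.4399, z_{0.74} = 0.6433.
σ = (3.258 − 2.37)/(0.6433 − (-0.4399)) = 0.820.
μ = 2.37 − (-0.4399)·0.820 = 2.731.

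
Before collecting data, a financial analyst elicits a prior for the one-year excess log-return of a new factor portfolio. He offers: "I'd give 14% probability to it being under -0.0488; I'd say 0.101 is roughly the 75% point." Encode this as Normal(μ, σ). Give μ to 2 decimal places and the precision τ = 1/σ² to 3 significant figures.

For Normal(μ,σ), the p-quantile is μ + z_p·σ. Here z_{0.14} = -1.08, z_{0.75} = 0.6745.
So -0.0488 = μ − 1.08σ and 0.101 = μ + 0.6745σ.
Subtracting: σ = (0.101 − -0.0488)/(0.6745 − (-1.08)) = 0.09.
Then μ = -0.0488 − (-1.08)·0.09 = 0.04.
Precision τ = 1/σ² = 1/0.08537² = 137.

μ = 0.04, τ = 137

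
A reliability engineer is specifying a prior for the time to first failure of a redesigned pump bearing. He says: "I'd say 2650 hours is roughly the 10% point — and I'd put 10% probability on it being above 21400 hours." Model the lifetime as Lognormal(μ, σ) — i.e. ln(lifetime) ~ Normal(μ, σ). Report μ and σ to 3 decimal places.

μ ≈ 8.927, σ ≈ 0.815

If T ~ Lognormal(μ,σ) then ln T ~ Normal(μ,σ), so the p-quantile of ln T is μ + z_p·σ.
ln(2650) = 7.882 and ln(21400) = 9.971; z_{0.1} = -1.282, z_{0.9} = 1.282.
σ = (9.971 − 7.882)/(1.282 − (-1.282)) = 0.815.
μ = 7.882 − (-1.282)·0.815 = 8.927.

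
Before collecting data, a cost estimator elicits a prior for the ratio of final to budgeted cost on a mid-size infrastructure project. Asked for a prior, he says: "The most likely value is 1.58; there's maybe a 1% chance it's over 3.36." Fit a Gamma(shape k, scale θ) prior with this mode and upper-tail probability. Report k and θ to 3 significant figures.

k ≈ 9.53, θ ≈ 0.185

Gamma(k,θ) with k>1 has mode (k−1)θ, so θ = 1.58/(k−1).
Need P(X < 3.36) = 0.99 with θ tied to k this way. Start at k = 2, θ = 1.58: P(X<3.36) ≈ 0.627.
Too low — raise k to concentrate. Iterating converges to k ≈ 9.53.
Then θ = 1.58/(9.53−1) ≈ 0.185.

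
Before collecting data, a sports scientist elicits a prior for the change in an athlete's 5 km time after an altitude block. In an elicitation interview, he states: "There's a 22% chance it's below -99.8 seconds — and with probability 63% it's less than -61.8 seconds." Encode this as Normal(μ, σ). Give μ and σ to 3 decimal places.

The p-quantile of Normal(μ,σ) is μ + z_p·σ, with z_{0.22} = -0.7722 and z_{0.63} = 0.3319.
Eliminate σ: μ = (z₂·x₁ − z₁·x₂)/(z₂ − z₁) = (0.3319·-99.8 − (-0.7722)·-61.8)/1.104 = -73.222.
Then σ = (x₂ − x₁)/(z₂ − z₁) = (-61.8 − -99.8)/1.104 = 34.419.

μ = -73.222, σ = 34.419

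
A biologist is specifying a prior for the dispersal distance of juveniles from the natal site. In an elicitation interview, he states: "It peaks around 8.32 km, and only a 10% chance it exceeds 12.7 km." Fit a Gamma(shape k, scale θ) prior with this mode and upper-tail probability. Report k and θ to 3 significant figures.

Gamma(k,θ) with k>1 has mode (k−1)θ, so θ = 8.32/(k−1).
Need P(X < 12.7) = 0.9 with θ tied to k this way. Start at k = 2, θ = 8.32: P(X<12.7) ≈ 0.451.
Too low — raise k to concentrate. Iterating converges to k ≈ 11.4.
Then θ = 8.32/(11.4−1) ≈ 0.798.

k ≈ 11.4, θ ≈ 0.798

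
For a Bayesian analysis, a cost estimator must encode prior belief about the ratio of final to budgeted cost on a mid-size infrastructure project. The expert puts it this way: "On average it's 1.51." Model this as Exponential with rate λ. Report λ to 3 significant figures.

Exponential mean = 1/λ, so λ = 1/1.51 = 0.662.

λ ≈ 0.662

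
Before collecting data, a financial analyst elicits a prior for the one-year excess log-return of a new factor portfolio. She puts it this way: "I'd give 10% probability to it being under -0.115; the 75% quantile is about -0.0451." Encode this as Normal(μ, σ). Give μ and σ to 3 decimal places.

The p-quantile of Normal(μ,σ) is μ + z_p·σ, with z_{0.1} = -1.282 and z_{0.75} = 0.6745.
Eliminate σ: μ = (z₂·x₁ − z₁·x₂)/(z₂ − z₁) = (0.6745·-0.115 − (-1.282)·-0.0451)/1.956 = -0.069.
Then σ = (x₂ − x₁)/(z₂ − z₁) = (-0.0451 − -0.115)/1.956 = 0.036.

μ = -0.069, σ = 0.036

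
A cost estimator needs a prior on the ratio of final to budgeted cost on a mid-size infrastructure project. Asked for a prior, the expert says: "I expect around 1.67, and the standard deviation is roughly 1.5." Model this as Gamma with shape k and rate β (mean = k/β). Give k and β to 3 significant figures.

k ≈ 1.24, β ≈ 0.742

For Gamma(k, rate β): mean = k/β, variance = k/β², so CV = 1/√k.
CV = SD/mean = 1.5/1.67 = 0.8982, hence k = 1/CV² = 1.24.
Then β = k/mean = 1.24/1.67 = 0.742.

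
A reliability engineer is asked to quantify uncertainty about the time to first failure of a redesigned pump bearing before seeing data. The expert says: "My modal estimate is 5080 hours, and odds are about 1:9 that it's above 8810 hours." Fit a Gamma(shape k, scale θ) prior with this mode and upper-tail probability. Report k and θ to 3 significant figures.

Gamma(k,θ) with k>1 has mode (k−1)θ, so θ = 5080/(k−1).
Need P(X < 8810) = 0.9 with θ tied to k this way. Start at k = 2, θ = 5080: P(X<8810) ≈ 0.517.
Too low — raise k to concentrate. Iterating converges to k ≈ 7.26.
Then θ = 5080/(7.26−1) ≈ 812.

k ≈ 7.26, θ ≈ 812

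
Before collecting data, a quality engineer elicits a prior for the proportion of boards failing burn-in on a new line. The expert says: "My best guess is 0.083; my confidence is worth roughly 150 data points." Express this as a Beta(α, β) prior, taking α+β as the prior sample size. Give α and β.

α = 12.45, β = 137.55

Under the effective-sample-size interpretation, Beta(α, β) has prior mean α/(α+β) and prior sample size α+β.
So α+β = 150 and α/(α+β) = 0.083, giving α = 0.083·150 = 12.45 and β = 150 − 12.45 = 137.55.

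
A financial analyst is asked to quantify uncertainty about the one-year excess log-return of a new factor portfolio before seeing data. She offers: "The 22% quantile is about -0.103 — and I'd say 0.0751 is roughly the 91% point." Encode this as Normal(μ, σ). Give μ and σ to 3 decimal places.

μ = -0.038, σ = 0.084

For Normal(μ,σ), the p-quantile is μ + z_p·σ. Here z_{0.22} = -0.7722, z_{0.91} = 1.341.
So -0.103 = μ − 0.7722σ and 0.0751 = μ + 1.341σ.
Subtracting: σ = (0.0751 − -0.103)/(1.341 − (-0.7722)) = 0.084.
Then μ = -0.103 − (-0.7722)·0.084 = -0.038.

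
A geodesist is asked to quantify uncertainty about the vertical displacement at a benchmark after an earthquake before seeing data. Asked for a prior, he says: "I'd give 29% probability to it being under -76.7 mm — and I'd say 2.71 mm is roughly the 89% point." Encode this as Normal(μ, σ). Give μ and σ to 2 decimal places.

For Normal(μ,σ), the p-quantile is μ + z_p·σ. Here z_{0.29} = -0.5534, z_{0.89} = 1.227.
So -76.7 = μ − 0.5534σ and 2.71 = μ + 1.227σ.
Subtracting: σ = (2.71 − -76.7)/(1.227 − (-0.5534)) = 44.61.
Then μ = -76.7 − (-0.5534)·44.61 = -52.01.

μ = -52.01, σ = 44.61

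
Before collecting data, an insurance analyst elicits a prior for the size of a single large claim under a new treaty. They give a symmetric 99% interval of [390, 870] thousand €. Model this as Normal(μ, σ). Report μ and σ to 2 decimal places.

A symmetric 99% interval runs μ ± z·σ with z = 2.576.
Half-width = 240, so σ = 240/2.576 = 93.17.
μ is the interval midpoint, 630.00.

μ = 630.00, σ = 93.17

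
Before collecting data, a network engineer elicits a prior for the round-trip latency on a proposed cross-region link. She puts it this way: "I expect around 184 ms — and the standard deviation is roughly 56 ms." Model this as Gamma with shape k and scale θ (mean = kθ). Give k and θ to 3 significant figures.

k ≈ 10.8, θ ≈ 17

For Gamma(k, scale θ): mean = kθ, variance = kθ², so CV = 1/√k.
CV = SD/mean = 56/184 = 0.3043, hence k = 1/CV² = 10.8.
Then θ = mean/k = 184/10.8 = 17.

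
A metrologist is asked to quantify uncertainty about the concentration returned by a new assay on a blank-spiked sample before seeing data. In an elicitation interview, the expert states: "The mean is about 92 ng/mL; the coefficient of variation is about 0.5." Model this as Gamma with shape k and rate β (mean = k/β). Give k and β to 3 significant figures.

k ≈ 4, β ≈ 0.0435

For Gamma(k, rate β): mean = k/β, variance = k/β², so CV = 1/√k.
CV = 0.5, hence k = 1/CV² = 4.
Then β = k/mean = 4/92 = 0.0435.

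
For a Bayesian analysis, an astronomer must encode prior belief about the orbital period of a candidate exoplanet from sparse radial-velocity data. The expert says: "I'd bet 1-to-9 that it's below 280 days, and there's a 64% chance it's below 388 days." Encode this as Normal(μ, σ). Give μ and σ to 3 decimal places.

For Normal(μ,σ), the p-quantile is μ + z_p·σ. Here z_{0.1} = -1.282, z_{0.64} = 0.3585.
So 280 = μ − 1.282σ and 388 = μ + 0.3585σ.
Subtracting: σ = (388 − 280)/(0.3585 − (-1.282)) = 65.853.
Then μ = 280 − (-1.282)·65.853 = 364.394.

μ = 364.394, σ = 65.853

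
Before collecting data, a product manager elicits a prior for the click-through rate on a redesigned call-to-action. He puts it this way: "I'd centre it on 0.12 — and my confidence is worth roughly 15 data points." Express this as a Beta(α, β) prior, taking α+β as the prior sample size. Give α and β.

α = 1.8, β = 13.2

Under the effective-sample-size interpretation, Beta(α, β) has prior mean α/(α+β) and prior sample size α+β.
So α+β = 15 and α/(α+β) = 0.12, giving α = 0.12·15 = 1.8 and β = 15 − 1.8 = 13.2.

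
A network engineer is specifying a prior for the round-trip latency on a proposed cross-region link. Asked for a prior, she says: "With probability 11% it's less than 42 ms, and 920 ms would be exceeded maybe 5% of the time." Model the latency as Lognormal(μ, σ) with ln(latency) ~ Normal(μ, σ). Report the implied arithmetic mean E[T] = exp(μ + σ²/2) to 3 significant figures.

If T ~ Lognormal(μ,σ) then ln T ~ Normal(μ,σ), so the p-quantile of ln T is μ + z_p·σ.
ln(42) = 3.738 and ln(920) = 6.824; z_{0.11} = -1.227, z_{0.95} = 1.645.
σ = (6.824 − 3.738)/(1.645 − (-1.227)) = 1.075.
μ = 3.738 − (-1.227)·1.075 = 5.056.
E[T] = exp(μ + σ²/2) = exp(5.056 + 0.5778) = 280 ms.

E[T] ≈ 280 ms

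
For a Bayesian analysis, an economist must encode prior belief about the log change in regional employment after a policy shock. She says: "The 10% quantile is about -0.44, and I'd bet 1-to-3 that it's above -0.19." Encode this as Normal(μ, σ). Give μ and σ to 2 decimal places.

The p-quantile of Normal(μ,σ) is μ + z_p·σ, with z_{0.1} = -1.282 and z_{0.75} = 0.6745.
Eliminate σ: μ = (z₂·x₁ − z₁·x₂)/(z₂ − z₁) = (0.6745·-0.44 − (-1.282)·-0.19)/1.956 = -0.28.
Then σ = (x₂ − x₁)/(z₂ − z₁) = (-0.19 − -0.44)/1.956 = 0.13.

μ = -0.28, σ = 0.13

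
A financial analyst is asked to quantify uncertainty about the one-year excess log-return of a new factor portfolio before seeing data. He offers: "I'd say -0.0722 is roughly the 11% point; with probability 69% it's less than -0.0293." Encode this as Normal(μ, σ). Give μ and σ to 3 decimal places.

μ = -0.042, σ = 0.025

The p-quantile of Normal(μ,σ) is μ + z_p·σ, with z_{0.11} = -1.227 and z_{0.69} = 0.4959.
Eliminate σ: μ = (z₂·x₁ − z₁·x₂)/(z₂ − z₁) = (0.4959·-0.0722 − (-1.227)·-0.0293)/1.722 = -0.042.
Then σ = (x₂ − x₁)/(z₂ − z₁) = (-0.0293 − -0.0722)/1.722 = 0.025.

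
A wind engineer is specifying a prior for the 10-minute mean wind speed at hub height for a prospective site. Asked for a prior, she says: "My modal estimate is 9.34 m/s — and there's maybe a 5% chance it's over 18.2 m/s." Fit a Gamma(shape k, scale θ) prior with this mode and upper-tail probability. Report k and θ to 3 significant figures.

Gamma(k,θ) with k>1 has mode (k−1)θ, so θ = 9.34/(k−1).
Need P(X < 18.2) = 0.95 with θ tied to k this way. Start at k = 2, θ = 9.34: P(X<18.2) ≈ 0.580.
Too low — raise k to concentrate. Iterating converges to k ≈ 7.24.
Then θ = 9.34/(7.24−1) ≈ 1.5.

k ≈ 7.24, θ ≈ 1.5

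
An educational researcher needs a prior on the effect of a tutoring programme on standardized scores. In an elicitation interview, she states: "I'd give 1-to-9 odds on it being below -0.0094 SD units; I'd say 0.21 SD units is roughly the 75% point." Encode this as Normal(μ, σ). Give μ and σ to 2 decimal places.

μ = 0.13, σ = 0.11

The p-quantile of Normal(μ,σ) is μ + z_p·σ, with z_{0.1} = -1.282 and z_{0.75} = 0.6745.
Eliminate σ: μ = (z₂·x₁ − z₁·x₂)/(z₂ − z₁) = (0.6745·-0.0094 − (-1.282)·0.21)/1.956 = 0.13.
Then σ = (x₂ − x₁)/(z₂ − z₁) = (0.21 − -0.0094)/1.956 = 0.11.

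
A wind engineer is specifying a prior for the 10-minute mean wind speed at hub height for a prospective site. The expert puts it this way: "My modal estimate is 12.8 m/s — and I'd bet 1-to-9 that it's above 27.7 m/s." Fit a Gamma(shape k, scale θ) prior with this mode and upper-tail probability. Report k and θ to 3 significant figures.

k ≈ 4.23, θ ≈ 3.97

Gamma(k,θ) with k>1 has mode (k−1)θ, so θ = 12.8/(k−1).
Need P(X < 27.7) = 0.9 with θ tied to k this way. Start at k = 2, θ = 12.8: P(X<27.7) ≈ 0.637.
Too low — raise k to concentrate. Iterating converges to k ≈ 4.23.
Then θ = 12.8/(4.23−1) ≈ 3.97.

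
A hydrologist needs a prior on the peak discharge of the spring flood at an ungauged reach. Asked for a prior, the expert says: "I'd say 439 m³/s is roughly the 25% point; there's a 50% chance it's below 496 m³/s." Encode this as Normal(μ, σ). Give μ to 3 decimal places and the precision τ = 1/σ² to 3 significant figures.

μ = 496.000, τ = 0.00014

The p-quantile of Normal(μ,σ) is μ + z_p·σ, with z_{0.25} = -0.6745 and z_{0.5} = 0.
Eliminate σ: μ = (z₂·x₁ − z₁·x₂)/(z₂ − z₁) = (0·439 − (-0.6745)·496)/0.6745 = 496.000.
Then σ = (x₂ − x₁)/(z₂ − z₁) = (496 − 439)/0.6745 = 84.508.
Precision τ = 1/σ² = 1/84.51² = 0.00014.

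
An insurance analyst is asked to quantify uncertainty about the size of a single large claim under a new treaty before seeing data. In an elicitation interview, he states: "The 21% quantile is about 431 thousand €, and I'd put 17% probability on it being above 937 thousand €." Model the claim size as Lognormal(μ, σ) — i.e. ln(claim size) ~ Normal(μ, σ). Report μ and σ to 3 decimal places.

μ ≈ 6.422, σ ≈ 0.441

If T ~ Lognormal(μ,σ) then ln T ~ Normal(μ,σ), so the p-quantile of ln T is μ + z_p·σ.
ln(431) = 6.066 and ln(937) = 6.843; z_{0.21} = -0.8064, z_{0.83} = 0.9542.
σ = (6.843 − 6.066)/(0.9542 − (-0.8064)) = 0.441.
μ = 6.066 − (-0.8064)·0.441 = 6.422.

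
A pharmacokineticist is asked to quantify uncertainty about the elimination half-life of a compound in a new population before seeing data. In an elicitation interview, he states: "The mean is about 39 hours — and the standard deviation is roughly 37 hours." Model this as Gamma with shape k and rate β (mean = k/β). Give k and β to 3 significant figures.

For Gamma(k, rate β): mean = k/β, variance = k/β², so CV = 1/√k.
CV = SD/mean = 37/39 = 0.9487, hence k = 1/CV² = 1.11.
Then β = k/mean = 1.11/39 = 0.0285.

k ≈ 1.11, β ≈ 0.0285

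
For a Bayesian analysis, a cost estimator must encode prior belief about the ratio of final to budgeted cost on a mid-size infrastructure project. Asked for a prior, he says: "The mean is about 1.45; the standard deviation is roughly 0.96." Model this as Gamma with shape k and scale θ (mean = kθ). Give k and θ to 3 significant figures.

For Gamma(k, scale θ): mean = kθ, variance = kθ², so CV = 1/√k.
CV = SD/mean = 0.96/1.45 = 0.6621, hence k = 1/CV² = 2.28.
Then θ = mean/k = 1.45/2.28 = 0.636.

k ≈ 2.28, θ ≈ 0.636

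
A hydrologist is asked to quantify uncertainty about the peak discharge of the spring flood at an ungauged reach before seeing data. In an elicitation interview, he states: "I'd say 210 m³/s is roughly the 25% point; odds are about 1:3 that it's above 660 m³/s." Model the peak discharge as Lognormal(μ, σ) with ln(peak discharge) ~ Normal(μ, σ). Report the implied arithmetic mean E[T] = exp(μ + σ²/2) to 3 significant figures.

E[T] ≈ 534 m³/s

If T ~ Lognormal(μ,σ) then ln T ~ Normal(μ,σ), so the p-quantile of ln T is μ + z_p·σ.
ln(210) = 5.347 and ln(660) = 6.492; z_{0.25} = -0.6745, z_{0.75} = 0.6745.
σ = (6.492 − 5.347)/(0.6745 − (-0.6745)) = 0.849.
μ = 5.347 − (-0.6745)·0.849 = 5.920.
E[T] = exp(μ + σ²/2) = exp(5.920 + 0.3603) = 534 m³/s.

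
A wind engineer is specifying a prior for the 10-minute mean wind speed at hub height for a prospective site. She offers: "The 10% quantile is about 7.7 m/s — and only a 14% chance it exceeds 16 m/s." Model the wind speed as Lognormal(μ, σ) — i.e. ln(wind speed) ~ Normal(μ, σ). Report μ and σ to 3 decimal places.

μ ≈ 2.438, σ ≈ 0.310

If T ~ Lognormal(μ,σ) then ln T ~ Normal(μ,σ), so the p-quantile of ln T is μ + z_p·σ.
ln(7.7) = 2.041 and ln(16) = 2.773; z_{0.1} = -1.282, z_{0.86} = 1.08.
σ = (2.773 − 2.041)/(1.08 − (-1.282)) = 0.310.
μ = 2.041 − (-1.282)·0.310 = 2.438.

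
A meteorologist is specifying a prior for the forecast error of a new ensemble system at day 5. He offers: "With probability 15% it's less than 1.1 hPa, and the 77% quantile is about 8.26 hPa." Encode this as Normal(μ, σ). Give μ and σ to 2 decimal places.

For Normal(μ,σ), the p-quantile is μ + z_p·σ. Here z_{0.15} = -1.036, z_{0.77} = 0.7388.
So 1.1 = μ − 1.036σ and 8.26 = μ + 0.7388σ.
Subtracting: σ = (8.26 − 1.1)/(0.7388 − (-1.036)) = 4.03.
Then μ = 1.1 − (-1.036)·4.03 = 5.28.

μ = 5.28, σ = 4.03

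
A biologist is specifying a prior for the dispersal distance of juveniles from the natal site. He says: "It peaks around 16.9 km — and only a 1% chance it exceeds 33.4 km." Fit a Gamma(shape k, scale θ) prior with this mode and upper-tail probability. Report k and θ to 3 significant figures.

k ≈ 11.6, θ ≈ 1.59

Gamma(k,θ) with k>1 has mode (k−1)θ, so θ = 16.9/(k−1).
Need P(X < 33.4) = 0.99 with θ tied to k this way. Start at k = 2, θ = 16.9: P(X<33.4) ≈ 0.588.
Too low — raise k to concentrate. Iterating converges to k ≈ 11.6.
Then θ = 16.9/(11.6−1) ≈ 1.59.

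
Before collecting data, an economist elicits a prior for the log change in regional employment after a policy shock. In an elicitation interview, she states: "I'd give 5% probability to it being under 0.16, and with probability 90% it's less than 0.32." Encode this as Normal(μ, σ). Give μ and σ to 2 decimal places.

The p-quantile of Normal(μ,σ) is μ + z_p·σ, with z_{0.05} = -1.645 and z_{0.9} = 1.282.
Eliminate σ: μ = (z₂·x₁ − z₁·x₂)/(z₂ − z₁) = (1.282·0.16 − (-1.645)·0.32)/2.926 = 0.25.
Then σ = (x₂ − x₁)/(z₂ − z₁) = (0.32 − 0.16)/2.926 = 0.05.

μ = 0.25, σ = 0.05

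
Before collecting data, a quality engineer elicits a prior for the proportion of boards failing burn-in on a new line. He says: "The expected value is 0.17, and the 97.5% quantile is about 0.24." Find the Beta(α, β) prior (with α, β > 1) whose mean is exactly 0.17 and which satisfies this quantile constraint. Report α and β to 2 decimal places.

With mean 0.17 fixed, write α = 0.17s, β = 0.83s where s = α+β.
Need P(θ < 0.24) = 0.975 under Beta(0.17s, 0.83s). Normal approximation: (q−m)/√(m(1−m)/s) ≈ z_{0.975} = 1.96, so s ≈ 0.17·0.83·(1.96)²/(0.24−0.17)² = 110.6.
At s = 110.6: P(θ<0.24) ≈ 0.967. Adjusting to match 0.975 gives s ≈ 126.12.
So α = 0.17·126.12 ≈ 21.44, β = 0.83·126.12 ≈ 104.68.

α ≈ 21.44, β ≈ 104.68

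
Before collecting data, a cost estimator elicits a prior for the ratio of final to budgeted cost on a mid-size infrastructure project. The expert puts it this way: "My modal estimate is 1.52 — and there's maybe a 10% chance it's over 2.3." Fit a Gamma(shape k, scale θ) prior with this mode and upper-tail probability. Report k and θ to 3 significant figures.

Gamma(k,θ) with k>1 has mode (k−1)θ, so θ = 1.52/(k−1).
Need P(X < 2.3) = 0.9 with θ tied to k this way. Start at k = 2, θ = 1.52: P(X<2.3) ≈ 0.447.
Too low — raise k to concentrate. Iterating converges to k ≈ 11.9.
Then θ = 1.52/(11.9−1) ≈ 0.14.

k ≈ 11.9, θ ≈ 0.14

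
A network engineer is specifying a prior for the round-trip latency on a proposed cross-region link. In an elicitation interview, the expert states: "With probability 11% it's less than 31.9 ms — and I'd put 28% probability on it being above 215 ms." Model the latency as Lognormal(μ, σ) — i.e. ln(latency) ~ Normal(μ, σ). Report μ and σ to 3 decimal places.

If T ~ Lognormal(μ,σ) then ln T ~ Normal(μ,σ), so the p-quantile of ln T is μ + z_p·σ.
ln(31.9) = 3.463 and ln(215) = 5.371; z_{0.11} = -1.227, z_{0.72} = 0.5828.
σ = (5.371 − 3.463)/(0.5828 − (-1.227)) = 1.055.
μ = 3.463 − (-1.227)·1.055 = 4.756.

μ ≈ 4.756, σ ≈ 1.055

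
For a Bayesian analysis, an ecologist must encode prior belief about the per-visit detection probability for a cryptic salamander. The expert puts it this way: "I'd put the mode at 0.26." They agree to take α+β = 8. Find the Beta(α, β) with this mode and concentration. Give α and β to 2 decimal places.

α = 2.56, β = 5.44

For α,β > 1 the Beta mode is (α−1)/(α+β−2). With α+β = 8, the mode is (α−1)/6.
Set (α−1)/6 = 0.26 → α = 1 + 0.26·6 = 2.56.
β = 8 − α = 5.44.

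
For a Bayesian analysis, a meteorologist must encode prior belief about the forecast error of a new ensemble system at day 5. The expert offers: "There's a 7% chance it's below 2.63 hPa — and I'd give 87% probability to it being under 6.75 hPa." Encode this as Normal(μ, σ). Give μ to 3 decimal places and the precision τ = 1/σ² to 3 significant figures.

μ = 4.967, τ = 0.399

For Normal(μ,σ), the p-quantile is μ + z_p·σ. Here z_{0.07} = -1.476, z_{0.87} = 1.126.
So 2.63 = μ − 1.476σ and 6.75 = μ + 1.126σ.
Subtracting: σ = (6.75 − 2.63)/(1.126 − (-1.476)) = 1.583.
Then μ = 2.63 − (-1.476)·1.583 = 4.967.
Precision τ = 1/σ² = 1/1.583² = 0.399.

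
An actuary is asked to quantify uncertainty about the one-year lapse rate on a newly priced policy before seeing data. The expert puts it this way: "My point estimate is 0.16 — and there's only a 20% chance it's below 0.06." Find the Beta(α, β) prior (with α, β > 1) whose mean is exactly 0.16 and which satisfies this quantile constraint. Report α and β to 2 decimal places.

α ≈ 1.50, β ≈ 7.87

With mean 0.16 fixed, write α = 0.16s, β = 0.84s where s = α+β.
Need P(θ < 0.06) = 0.2 under Beta(0.16s, 0.84s). Normal approximation: (q−m)/√(m(1−m)/s) ≈ z_{0.2} = -0.842, so s ≈ 0.16·0.84·(-0.842)²/(0.06−0.16)² = 9.5.
At s = 9.5: P(θ<0.06) ≈ 0.197. Adjusting to match 0.2 gives s ≈ 9.37.
So α = 0.16·9.37 ≈ 1.50, β = 0.84·9.37 ≈ 7.87.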